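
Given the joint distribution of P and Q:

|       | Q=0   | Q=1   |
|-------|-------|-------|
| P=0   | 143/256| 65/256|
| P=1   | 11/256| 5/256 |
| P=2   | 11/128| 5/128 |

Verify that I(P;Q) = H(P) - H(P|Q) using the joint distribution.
Left side, from I(P;Q) = H(P) + H(Q) - H(P,Q):
Marginal P(P) (row sums):
  P(P=0) = 143/256 + 65/256 = 13/16
  P(P=1) = 11/256 + 5/256 = 1/16
  P(P=2) = 11/128 + 5/128 = 1/8
Marginal P(Q) (column sums):
  P(Q=0) = 143/256 + 11/256 + 11/128 = 11/16
  P(Q=1) = 65/256 + 5/256 + 5/128 = 5/16

H(P) = -[(13/16)·log₂(13/16) + (1/16)·log₂(1/16) + (1/8)·log₂(1/8)]
  = 0.2434 + 0.2500 + 0.3750
  = 0.8684 bits
H(Q) = -[(11/16)·log₂(11/16) + (5/16)·log₂(5/16)]
  = 0.3716 + 0.5244
  = 0.8960 bits
H(P,Q) = -[(143/256)·log₂(143/256) + (65/256)·log₂(65/256) + (11/256)·log₂(11/256) + (5/256)·log₂(5/256) + (11/128)·log₂(11/128) + (5/128)·log₂(5/128)]
  = 0.4693 + 0.5021 + 0.1951 + 0.1109 + 0.3043 + 0.1827
  = 1.7644 bits

I(P;Q) = H(P) + H(Q) - H(P,Q)
  = 0.8684 + 0.8960 - 1.7644
  = 0.0000 bits

Right side, with H(P|Q) computed directly from the conditional probabilities:
H(P|Q) = -Σ P(P,Q)·log₂ P(P|Q), where P(P|Q) = P(P,Q) / P(Q)
  (P=0,Q=0): P(P|Q) = (143/256)/(11/16) = 13/16;  -(143/256)·log₂(13/16) = 0.1673
  (P=0,Q=1): P(P|Q) = (65/256)/(5/16) = 13/16;  -(65/256)·log₂(13/16) = 0.0761
  (P=1,Q=0): P(P|Q) = (11/256)/(11/16) = 1/16;  -(11/256)·log₂(1/16) = 0.1719
  (P=1,Q=1): P(P|Q) = (5/256)/(5/16) = 1/16;  -(5/256)·log₂(1/16) = 0.0781
  (P=2,Q=0): P(P|Q) = (11/128)/(11/16) = 1/8;  -(11/128)·log₂(1/8) = 0.2578
  (P=2,Q=1): P(P|Q) = (5/128)/(5/16) = 1/8;  -(5/128)·log₂(1/8) = 0.1172
H(P|Q) = 0.1673 + 0.0761 + 0.1719 + 0.0781 + 0.2578 + 0.1172
  = 0.8684 bits
H(P) - H(P|Q) = 0.8684 - 0.8684 = 0.0000 bits

Both sides equal 0.0000 bits, so I(P;Q) = H(P) - H(P|Q) ✓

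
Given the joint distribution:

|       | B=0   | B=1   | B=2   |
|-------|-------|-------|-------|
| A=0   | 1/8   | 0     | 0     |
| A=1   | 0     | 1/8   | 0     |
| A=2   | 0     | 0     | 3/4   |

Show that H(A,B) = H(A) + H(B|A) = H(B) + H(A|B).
Marginal P(A) (row sums):
  P(A=0) = 1/8 + 0 + 0 = 1/8
  P(A=1) = 0 + 1/8 + 0 = 1/8
  P(A=2) = 0 + 0 + 3/4 = 3/4
Marginal P(B) (column sums):
  P(B=0) = 1/8 + 0 + 0 = 1/8
  P(B=1) = 0 + 1/8 + 0 = 1/8
  P(B=2) = 0 + 0 + 3/4 = 3/4

Decomposition 1: H(A) + H(B|A)
H(A) = -[(1/8)·log₂(1/8) + (1/8)·log₂(1/8) + (3/4)·log₂(3/4)]
  = 0.3750 + 0.3750 + 0.3113
  = 1.0613 bits
H(B|A) = -Σ P(A,B)·log₂ P(B|A), where P(B|A) = P(A,B) / P(A)
  (cells with P(A,B) = 0 contribute 0)
  (A=0,B=0): P(B|A) = (1/8)/(1/8) = 1;  -(1/8)·log₂(1) = 0.0000
  (A=1,B=1): P(B|A) = (1/8)/(1/8) = 1;  -(1/8)·log₂(1) = 0.0000
  (A=2,B=2): P(B|A) = (3/4)/(3/4) = 1;  -(3/4)·log₂(1) = 0.0000
H(B|A) = 0.0000 + 0.0000 + 0.0000
  = 0.0000 bits
H(A) + H(B|A) = 1.0613 + 0.0000 = 1.0613 bits

Decomposition 2: H(B) + H(A|B)
H(B) = -[(1/8)·log₂(1/8) + (1/8)·log₂(1/8) + (3/4)·log₂(3/4)]
  = 0.3750 + 0.3750 + 0.3113
  = 1.0613 bits
H(A|B) = -Σ P(A,B)·log₂ P(A|B), where P(A|B) = P(A,B) / P(B)
  (cells with P(A,B) = 0 contribute 0)
  (A=0,B=0): P(A|B) = (1/8)/(1/8) = 1;  -(1/8)·log₂(1) = 0.0000
  (A=1,B=1): P(A|B) = (1/8)/(1/8) = 1;  -(1/8)·log₂(1) = 0.0000
  (A=2,B=2): P(A|B) = (3/4)/(3/4) = 1;  -(3/4)·log₂(1) = 0.0000
H(A|B) = 0.0000 + 0.0000 + 0.0000
  = 0.0000 bits
H(B) + H(A|B) = 1.0613 + 0.0000 = 1.0613 bits

Direct computation of the joint entropy:
H(A,B) = -[(1/8)·log₂(1/8) + (1/8)·log₂(1/8) + (3/4)·log₂(3/4)]
  = 0.3750 + 0.3750 + 0.3113
  = 1.0613 bits

All three agree: H(A,B) = 1.0613 bits ✓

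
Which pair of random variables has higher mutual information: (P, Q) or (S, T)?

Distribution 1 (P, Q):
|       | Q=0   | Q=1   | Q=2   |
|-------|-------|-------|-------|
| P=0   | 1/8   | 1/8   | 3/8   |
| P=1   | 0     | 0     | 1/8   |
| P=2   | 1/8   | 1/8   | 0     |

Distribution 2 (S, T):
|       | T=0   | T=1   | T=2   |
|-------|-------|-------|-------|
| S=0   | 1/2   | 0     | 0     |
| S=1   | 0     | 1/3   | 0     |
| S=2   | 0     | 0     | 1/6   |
Distribution 1 (P, Q):
Marginal P(P) (row sums):
  P(P=0) = 1/8 + 1/8 + 3/8 = 5/8
  P(P=1) = 0 + 0 + 1/8 = 1/8
  P(P=2) = 1/8 + 1/8 + 0 = 1/4
Marginal P(Q) (column sums):
  P(Q=0) = 1/8 + 0 + 1/8 = 1/4
  P(Q=1) = 1/8 + 0 + 1/8 = 1/4
  P(Q=2) = 3/8 + 1/8 + 0 = 1/2

H(P) = -[(5/8)·log₂(5/8) + (1/8)·log₂(1/8) + (1/4)·log₂(1/4)]
  = 0.4238 + 0.3750 + 0.5000
  = 1.2988 bits
H(Q) = -[(1/4)·log₂(1/4) + (1/4)·log₂(1/4) + (1/2)·log₂(1/2)]
  = 0.5000 + 0.5000 + 0.5000
  = 1.5000 bits
H(P,Q) = -[(1/8)·log₂(1/8) + (1/8)·log₂(1/8) + (3/8)·log₂(3/8) + (1/8)·log₂(1/8) + (1/8)·log₂(1/8) + (1/8)·log₂(1/8)]
  = 0.3750 + 0.3750 + 0.5306 + 0.3750 + 0.3750 + 0.3750
  = 2.4056 bits

I(P;Q) = H(P) + H(Q) - H(P,Q)
  = 1.2988 + 1.5000 - 2.4056
  = 0.3932 bits

Distribution 2 (S, T):
Marginal P(S) (row sums):
  P(S=0) = 1/2 + 0 + 0 = 1/2
  P(S=1) = 0 + 1/3 + 0 = 1/3
  P(S=2) = 0 + 0 + 1/6 = 1/6
Marginal P(T) (column sums):
  P(T=0) = 1/2 + 0 + 0 = 1/2
  P(T=1) = 0 + 1/3 + 0 = 1/3
  P(T=2) = 0 + 0 + 1/6 = 1/6

H(S) = -[(1/2)·log₂(1/2) + (1/3)·log₂(1/3) + (1/6)·log₂(1/6)]
  = 0.5000 + 0.5283 + 0.4308
  = 1.4591 bits
H(T) = -[(1/2)·log₂(1/2) + (1/3)·log₂(1/3) + (1/6)·log₂(1/6)]
  = 0.5000 + 0.5283 + 0.4308
  = 1.4591 bits
H(S,T) = -[(1/2)·log₂(1/2) + (1/3)·log₂(1/3) + (1/6)·log₂(1/6)]
  = 0.5000 + 0.5283 + 0.4308
  = 1.4591 bits

I(S;T) = H(S) + H(T) - H(S,T)
  = 1.4591 + 1.4591 - 1.4591
  = 1.4591 bits

I(S;T) = 1.4591 bits > I(P;Q) = 0.3932 bits, so (S, T) has the higher mutual information (stronger dependence).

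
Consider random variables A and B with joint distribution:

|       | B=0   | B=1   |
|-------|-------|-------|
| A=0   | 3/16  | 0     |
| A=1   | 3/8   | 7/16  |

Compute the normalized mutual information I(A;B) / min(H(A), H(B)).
Marginal P(A) (row sums):
  P(A=0) = 3/16 + 0 = 3/16
  P(A=1) = 3/8 + 7/16 = 13/16
Marginal P(B) (column sums):
  P(B=0) = 3/16 + 3/8 = 9/16
  P(B=1) = 0 + 7/16 = 7/16

H(A) = -[(3/16)·log₂(3/16) + (13/16)·log₂(13/16)]
  = 0.4528 + 0.2434
  = 0.6962 bits
H(B) = -[(9/16)·log₂(9/16) + (7/16)·log₂(7/16)]
  = 0.4669 + 0.5218
  = 0.9887 bits
H(A,B) = -[(3/16)·log₂(3/16) + (3/8)·log₂(3/8) + (7/16)·log₂(7/16)]
  = 0.4528 + 0.5306 + 0.5218
  = 1.5052 bits

I(A;B) = H(A) + H(B) - H(A,B)
  = 0.6962 + 0.9887 - 1.5052
  = 0.1797 bits

min(H(A), H(B)) = min(0.6962, 0.9887) = 0.6962 bits
Normalized MI = 0.1797 / 0.6962 = 0.2581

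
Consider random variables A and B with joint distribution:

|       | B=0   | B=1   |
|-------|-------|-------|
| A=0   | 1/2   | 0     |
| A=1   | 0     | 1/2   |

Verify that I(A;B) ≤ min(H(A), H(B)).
Marginal P(A) (row sums):
  P(A=0) = 1/2 + 0 = 1/2
  P(A=1) = 0 + 1/2 = 1/2
Marginal P(B) (column sums):
  P(B=0) = 1/2 + 0 = 1/2
  P(B=1) = 0 + 1/2 = 1/2

H(A) = -[(1/2)·log₂(1/2) + (1/2)·log₂(1/2)]
  = 0.5000 + 0.5000
  = 1.0000 bits
H(B) = -[(1/2)·log₂(1/2) + (1/2)·log₂(1/2)]
  = 0.5000 + 0.5000
  = 1.0000 bits
H(A,B) = -[(1/2)·log₂(1/2) + (1/2)·log₂(1/2)]
  = 0.5000 + 0.5000
  = 1.0000 bits

I(A;B) = H(A) + H(B) - H(A,B)
  = 1.0000 + 1.0000 - 1.0000
  = 1.0000 bits

min(H(A), H(B)) = min(1.0000, 1.0000) = 1.0000 bits
Since 1.0000 ≤ 1.0000, the bound is satisfied ✓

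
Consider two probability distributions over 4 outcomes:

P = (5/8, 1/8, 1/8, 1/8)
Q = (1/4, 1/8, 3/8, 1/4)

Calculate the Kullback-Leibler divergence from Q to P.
D(P||Q) = Σ P(i) log₂(P(i)/Q(i))
  i=0: (5/8) × log₂((5/8)/(1/4)) = (5/8) × log₂(5/2) = 0.8262
  i=1: (1/8) × log₂((1/8)/(1/8)) = (1/8) × log₂(1) = 0.0000
  i=2: (1/8) × log₂((1/8)/(3/8)) = (1/8) × log₂(1/3) = -0.1981
  i=3: (1/8) × log₂((1/8)/(1/4)) = (1/8) × log₂(1/2) = -0.1250
D(P||Q) = 0.8262 + 0.0000 - 0.1981 - 0.1250
  = 0.5031 bits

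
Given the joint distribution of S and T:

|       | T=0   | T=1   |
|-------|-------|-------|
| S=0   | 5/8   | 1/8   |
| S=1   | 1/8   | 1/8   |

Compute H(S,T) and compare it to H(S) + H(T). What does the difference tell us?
Marginal P(S) (row sums):
  P(S=0) = 5/8 + 1/8 = 3/4
  P(S=1) = 1/8 + 1/8 = 1/4
Marginal P(T) (column sums):
  P(T=0) = 5/8 + 1/8 = 3/4
  P(T=1) = 1/8 + 1/8 = 1/4

H(S,T) = -[(5/8)·log₂(5/8) + (1/8)·log₂(1/8) + (1/8)·log₂(1/8) + (1/8)·log₂(1/8)]
  = 0.4238 + 0.3750 + 0.3750 + 0.3750
  = 1.5488 bits
H(S) = -[(3/4)·log₂(3/4) + (1/4)·log₂(1/4)]
  = 0.3113 + 0.5000
  = 0.8113 bits
H(T) = -[(3/4)·log₂(3/4) + (1/4)·log₂(1/4)]
  = 0.3113 + 0.5000
  = 0.8113 bits

H(S) + H(T) = 0.8113 + 0.8113 = 1.6226 bits
Difference: H(S) + H(T) - H(S,T) = 1.6226 - 1.5488 = 0.0738 bits = I(S;T)

The difference is the mutual information; it is positive here, so S and T are dependent (knowing one reduces uncertainty about the other by 0.0738 bits).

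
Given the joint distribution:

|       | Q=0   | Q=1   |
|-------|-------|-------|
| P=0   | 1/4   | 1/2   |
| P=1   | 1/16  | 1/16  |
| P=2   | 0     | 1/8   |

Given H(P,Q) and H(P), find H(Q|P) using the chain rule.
From the chain rule: H(P,Q) = H(P) + H(Q|P)
Therefore: H(Q|P) = H(P,Q) - H(P)

H(P,Q) = -[(1/4)·log₂(1/4) + (1/2)·log₂(1/2) + (1/16)·log₂(1/16) + (1/16)·log₂(1/16) + (1/8)·log₂(1/8)]
  = 0.5000 + 0.5000 + 0.2500 + 0.2500 + 0.3750
  = 1.8750 bits
Marginal P(P) (row sums):
  P(P=0) = 1/4 + 1/2 = 3/4
  P(P=1) = 1/16 + 1/16 = 1/8
  P(P=2) = 0 + 1/8 = 1/8
H(P) = -[(3/4)·log₂(3/4) + (1/8)·log₂(1/8) + (1/8)·log₂(1/8)]
  = 0.3113 + 0.3750 + 0.3750
  = 1.0613 bits

H(Q|P) = 1.8750 - 1.0613 = 0.8137 bits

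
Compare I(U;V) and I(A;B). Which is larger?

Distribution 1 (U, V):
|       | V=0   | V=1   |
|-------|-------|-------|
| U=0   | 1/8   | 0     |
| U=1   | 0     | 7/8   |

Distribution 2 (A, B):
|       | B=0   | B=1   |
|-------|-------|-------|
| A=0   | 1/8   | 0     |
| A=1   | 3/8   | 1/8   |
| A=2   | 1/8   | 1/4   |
Distribution 1 (U, V):
Marginal P(U) (row sums):
  P(U=0) = 1/8 + 0 = 1/8
  P(U=1) = 0 + 7/8 = 7/8
Marginal P(V) (column sums):
  P(V=0) = 1/8 + 0 = 1/8
  P(V=1) = 0 + 7/8 = 7/8

H(U) = -[(1/8)·log₂(1/8) + (7/8)·log₂(7/8)]
  = 0.3750 + 0.1686
  = 0.5436 bits
H(V) = -[(1/8)·log₂(1/8) + (7/8)·log₂(7/8)]
  = 0.3750 + 0.1686
  = 0.5436 bits
H(U,V) = -[(1/8)·log₂(1/8) + (7/8)·log₂(7/8)]
  = 0.3750 + 0.1686
  = 0.5436 bits

I(U;V) = H(U) + H(V) - H(U,V)
  = 0.5436 + 0.5436 - 0.5436
  = 0.5436 bits

Distribution 2 (A, B):
Marginal P(A) (row sums):
  P(A=0) = 1/8 + 0 = 1/8
  P(A=1) = 3/8 + 1/8 = 1/2
  P(A=2) = 1/8 + 1/4 = 3/8
Marginal P(B) (column sums):
  P(B=0) = 1/8 + 3/8 + 1/8 = 5/8
  P(B=1) = 0 + 1/8 + 1/4 = 3/8

H(A) = -[(1/8)·log₂(1/8) + (1/2)·log₂(1/2) + (3/8)·log₂(3/8)]
  = 0.3750 + 0.5000 + 0.5306
  = 1.4056 bits
H(B) = -[(5/8)·log₂(5/8) + (3/8)·log₂(3/8)]
  = 0.4238 + 0.5306
  = 0.9544 bits
H(A,B) = -[(1/8)·log₂(1/8) + (3/8)·log₂(3/8) + (1/8)·log₂(1/8) + (1/8)·log₂(1/8) + (1/4)·log₂(1/4)]
  = 0.3750 + 0.5306 + 0.3750 + 0.3750 + 0.5000
  = 2.1556 bits

I(A;B) = H(A) + H(B) - H(A,B)
  = 1.4056 + 0.9544 - 2.1556
  = 0.2044 bits

I(U;V) = 0.5436 bits > I(A;B) = 0.2044 bits, so (U, V) has the higher mutual information (stronger dependence).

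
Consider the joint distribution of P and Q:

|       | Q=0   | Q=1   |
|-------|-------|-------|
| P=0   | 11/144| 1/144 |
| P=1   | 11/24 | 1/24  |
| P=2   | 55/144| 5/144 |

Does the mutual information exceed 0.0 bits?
Marginal P(P) (row sums):
  P(P=0) = 11/144 + 1/144 = 1/12
  P(P=1) = 11/24 + 1/24 = 1/2
  P(P=2) = 55/144 + 5/144 = 5/12
Marginal P(Q) (column sums):
  P(Q=0) = 11/144 + 11/24 + 55/144 = 11/12
  P(Q=1) = 1/144 + 1/24 + 5/144 = 1/12

H(P) = -[(1/12)·log₂(1/12) + (1/2)·log₂(1/2) + (5/12)·log₂(5/12)]
  = 0.2987 + 0.5000 + 0.5263
  = 1.3250 bits
H(Q) = -[(11/12)·log₂(11/12) + (1/12)·log₂(1/12)]
  = 0.1151 + 0.2987
  = 0.4138 bits
H(P,Q) = -[(11/144)·log₂(11/144) + (1/144)·log₂(1/144) + (11/24)·log₂(11/24) + (1/24)·log₂(1/24) + (55/144)·log₂(55/144) + (5/144)·log₂(5/144)]
  = 0.2834 + 0.0498 + 0.5159 + 0.1910 + 0.5304 + 0.1683
  = 1.7388 bits

I(P;Q) = H(P) + H(Q) - H(P,Q)
  = 1.3250 + 0.4138 - 1.7388
  = 0.0000 bits

No. I(P;Q) = 0.0000 bits, which is ≤ 0.0 bits.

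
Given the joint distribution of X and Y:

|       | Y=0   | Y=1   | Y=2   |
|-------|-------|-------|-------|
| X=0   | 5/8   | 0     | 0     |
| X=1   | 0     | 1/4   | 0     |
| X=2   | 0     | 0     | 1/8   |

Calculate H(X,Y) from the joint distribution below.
H(X,Y) = -Σ P(X,Y) log₂ P(X,Y), summed over the non-zero cells:
H(X,Y) = -[(5/8)·log₂(5/8) + (1/4)·log₂(1/4) + (1/8)·log₂(1/8)]
  = 0.4238 + 0.5000 + 0.3750
  = 1.2988 bits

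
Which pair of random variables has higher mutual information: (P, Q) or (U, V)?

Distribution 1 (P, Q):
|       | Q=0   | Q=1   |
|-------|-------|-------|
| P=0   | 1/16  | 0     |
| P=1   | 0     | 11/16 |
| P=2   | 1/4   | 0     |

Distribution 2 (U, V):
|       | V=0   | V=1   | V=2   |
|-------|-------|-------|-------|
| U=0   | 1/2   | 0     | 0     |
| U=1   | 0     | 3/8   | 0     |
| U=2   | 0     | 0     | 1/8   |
Distribution 1 (P, Q):
Marginal P(P) (row sums):
  P(P=0) = 1/16 + 0 = 1/16
  P(P=1) = 0 + 11/16 = 11/16
  P(P=2) = 1/4 + 0 = 1/4
Marginal P(Q) (column sums):
  P(Q=0) = 1/16 + 0 + 1/4 = 5/16
  P(Q=1) = 0 + 11/16 + 0 = 11/16

H(P) = -[(1/16)·log₂(1/16) + (11/16)·log₂(11/16) + (1/4)·log₂(1/4)]
  = 0.2500 + 0.3716 + 0.5000
  = 1.1216 bits
H(Q) = -[(5/16)·log₂(5/16) + (11/16)·log₂(11/16)]
  = 0.5244 + 0.3716
  = 0.8960 bits
H(P,Q) = -[(1/16)·log₂(1/16) + (11/16)·log₂(11/16) + (1/4)·log₂(1/4)]
  = 0.2500 + 0.3716 + 0.5000
  = 1.1216 bits

I(P;Q) = H(P) + H(Q) - H(P,Q)
  = 1.1216 + 0.8960 - 1.1216
  = 0.8960 bits

Distribution 2 (U, V):
Marginal P(U) (row sums):
  P(U=0) = 1/2 + 0 + 0 = 1/2
  P(U=1) = 0 + 3/8 + 0 = 3/8
  P(U=2) = 0 + 0 + 1/8 = 1/8
Marginal P(V) (column sums):
  P(V=0) = 1/2 + 0 + 0 = 1/2
  P(V=1) = 0 + 3/8 + 0 = 3/8
  P(V=2) = 0 + 0 + 1/8 = 1/8

H(U) = -[(1/2)·log₂(1/2) + (3/8)·log₂(3/8) + (1/8)·log₂(1/8)]
  = 0.5000 + 0.5306 + 0.3750
  = 1.4056 bits
H(V) = -[(1/2)·log₂(1/2) + (3/8)·log₂(3/8) + (1/8)·log₂(1/8)]
  = 0.5000 + 0.5306 + 0.3750
  = 1.4056 bits
H(U,V) = -[(1/2)·log₂(1/2) + (3/8)·log₂(3/8) + (1/8)·log₂(1/8)]
  = 0.5000 + 0.5306 + 0.3750
  = 1.4056 bits

I(U;V) = H(U) + H(V) - H(U,V)
  = 1.4056 + 1.4056 - 1.4056
  = 1.4056 bits

I(U;V) = 1.4056 bits > I(P;Q) = 0.8960 bits, so (U, V) has the higher mutual information (stronger dependence).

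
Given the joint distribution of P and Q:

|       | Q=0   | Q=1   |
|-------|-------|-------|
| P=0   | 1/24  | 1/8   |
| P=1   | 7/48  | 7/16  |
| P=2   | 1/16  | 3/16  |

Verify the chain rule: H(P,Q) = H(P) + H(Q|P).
Left side:
H(P,Q) = -[(1/24)·log₂(1/24) + (1/8)·log₂(1/8) + (7/48)·log₂(7/48) + (7/16)·log₂(7/16) + (1/16)·log₂(1/16) + (3/16)·log₂(3/16)]
  = 0.1910 + 0.3750 + 0.4051 + 0.5218 + 0.2500 + 0.4528
  = 2.1957 bits

Right side:
Marginal P(P) (row sums):
  P(P=0) = 1/24 + 1/8 = 1/6
  P(P=1) = 7/48 + 7/16 = 7/12
  P(P=2) = 1/16 + 3/16 = 1/4
H(P) = -[(1/6)·log₂(1/6) + (7/12)·log₂(7/12) + (1/4)·log₂(1/4)]
  = 0.4308 + 0.4536 + 0.5000
  = 1.3844 bits
H(Q|P) = -Σ P(P,Q)·log₂ P(Q|P), where P(Q|P) = P(P,Q) / P(P)
  (P=0,Q=0): P(Q|P) = (1/24)/(1/6) = 1/4;  -(1/24)·log₂(1/4) = 0.0833
  (P=0,Q=1): P(Q|P) = (1/8)/(1/6) = 3/4;  -(1/8)·log₂(3/4) = 0.0519
  (P=1,Q=0): P(Q|P) = (7/48)/(7/12) = 1/4;  -(7/48)·log₂(1/4) = 0.2917
  (P=1,Q=1): P(Q|P) = (7/16)/(7/12) = 3/4;  -(7/16)·log₂(3/4) = 0.1816
  (P=2,Q=0): P(Q|P) = (1/16)/(1/4) = 1/4;  -(1/16)·log₂(1/4) = 0.1250
  (P=2,Q=1): P(Q|P) = (3/16)/(1/4) = 3/4;  -(3/16)·log₂(3/4) = 0.0778
H(Q|P) = 0.0833 + 0.0519 + 0.2917 + 0.1816 + 0.1250 + 0.0778
  = 0.8113 bits
H(P) + H(Q|P) = 1.3844 + 0.8113 = 2.1957 bits

Both sides equal 2.1957 bits, so the chain rule holds ✓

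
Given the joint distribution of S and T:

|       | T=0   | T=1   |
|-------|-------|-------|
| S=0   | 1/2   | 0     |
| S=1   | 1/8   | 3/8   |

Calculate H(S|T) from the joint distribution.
Marginal P(T) (column sums):
  P(T=0) = 1/2 + 1/8 = 5/8
  P(T=1) = 0 + 3/8 = 3/8

H(S|T) = -Σ P(S,T)·log₂ P(S|T), where P(S|T) = P(S,T) / P(T)
  (cells with P(S,T) = 0 contribute 0)
  (S=0,T=0): P(S|T) = (1/2)/(5/8) = 4/5;  -(1/2)·log₂(4/5) = 0.1610
  (S=1,T=0): P(S|T) = (1/8)/(5/8) = 1/5;  -(1/8)·log₂(1/5) = 0.2902
  (S=1,T=1): P(S|T) = (3/8)/(3/8) = 1;  -(3/8)·log₂(1) = 0.0000
H(S|T) = 0.1610 + 0.2902 + 0.0000
  = 0.4512 bits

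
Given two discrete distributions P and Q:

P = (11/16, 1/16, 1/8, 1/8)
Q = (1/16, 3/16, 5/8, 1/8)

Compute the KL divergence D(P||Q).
D(P||Q) = Σ P(i) log₂(P(i)/Q(i))
  i=0: (11/16) × log₂((11/16)/(1/16)) = (11/16) × log₂(11) = 2.3784
  i=1: (1/16) × log₂((1/16)/(3/16)) = (1/16) × log₂(1/3) = -0.0991
  i=2: (1/8) × log₂((1/8)/(5/8)) = (1/8) × log₂(1/5) = -0.2902
  i=3: (1/8) × log₂((1/8)/(1/8)) = (1/8) × log₂(1) = 0.0000
D(P||Q) = 2.3784 - 0.0991 - 0.2902 + 0.0000
  = 1.9891 bits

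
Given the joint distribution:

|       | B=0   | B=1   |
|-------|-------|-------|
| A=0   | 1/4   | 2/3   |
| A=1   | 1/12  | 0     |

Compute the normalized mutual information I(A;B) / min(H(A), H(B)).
Marginal P(A) (row sums):
  P(A=0) = 1/4 + 2/3 = 11/12
  P(A=1) = 1/12 + 0 = 1/12
Marginal P(B) (column sums):
  P(B=0) = 1/4 + 1/12 = 1/3
  P(B=1) = 2/3 + 0 = 2/3

H(A) = -[(11/12)·log₂(11/12) + (1/12)·log₂(1/12)]
  = 0.1151 + 0.2987
  = 0.4138 bits
H(B) = -[(1/3)·log₂(1/3) + (2/3)·log₂(2/3)]
  = 0.5283 + 0.3900
  = 0.9183 bits
H(A,B) = -[(1/4)·log₂(1/4) + (2/3)·log₂(2/3) + (1/12)·log₂(1/12)]
  = 0.5000 + 0.3900 + 0.2987
  = 1.1887 bits

I(A;B) = H(A) + H(B) - H(A,B)
  = 0.4138 + 0.9183 - 1.1887
  = 0.1434 bits

min(H(A), H(B)) = min(0.4138, 0.9183) = 0.4138 bits
Normalized MI = 0.1434 / 0.4138 = 0.3465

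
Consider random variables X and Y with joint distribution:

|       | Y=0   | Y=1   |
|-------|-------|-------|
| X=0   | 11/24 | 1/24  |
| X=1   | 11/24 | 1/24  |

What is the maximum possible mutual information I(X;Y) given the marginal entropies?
The upper bound on mutual information is I(X;Y) ≤ min(H(X), H(Y)).

Marginal P(X) (row sums):
  P(X=0) = 11/24 + 1/24 = 1/2
  P(X=1) = 11/24 + 1/24 = 1/2
Marginal P(Y) (column sums):
  P(Y=0) = 11/24 + 11/24 = 11/12
  P(Y=1) = 1/24 + 1/24 = 1/12

H(X) = -[(1/2)·log₂(1/2) + (1/2)·log₂(1/2)]
  = 0.5000 + 0.5000
  = 1.0000 bits
H(Y) = -[(11/12)·log₂(11/12) + (1/12)·log₂(1/12)]
  = 0.1151 + 0.2987
  = 0.4138 bits

Maximum possible I(X;Y) = min(1.0000, 0.4138) = 0.4138 bits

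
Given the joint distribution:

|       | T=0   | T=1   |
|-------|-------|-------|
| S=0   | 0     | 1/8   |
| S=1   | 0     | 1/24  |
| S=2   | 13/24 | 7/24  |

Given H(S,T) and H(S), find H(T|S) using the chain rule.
From the chain rule: H(S,T) = H(S) + H(T|S)
Therefore: H(T|S) = H(S,T) - H(S)

H(S,T) = -[(1/8)·log₂(1/8) + (1/24)·log₂(1/24) + (13/24)·log₂(13/24) + (7/24)·log₂(7/24)]
  = 0.3750 + 0.1910 + 0.4791 + 0.5185
  = 1.5636 bits
Marginal P(S) (row sums):
  P(S=0) = 0 + 1/8 = 1/8
  P(S=1) = 0 + 1/24 = 1/24
  P(S=2) = 13/24 + 7/24 = 5/6
H(S) = -[(1/8)·log₂(1/8) + (1/24)·log₂(1/24) + (5/6)·log₂(5/6)]
  = 0.3750 + 0.1910 + 0.2192
  = 0.7852 bits

H(T|S) = 1.5636 - 0.7852 = 0.7784 bits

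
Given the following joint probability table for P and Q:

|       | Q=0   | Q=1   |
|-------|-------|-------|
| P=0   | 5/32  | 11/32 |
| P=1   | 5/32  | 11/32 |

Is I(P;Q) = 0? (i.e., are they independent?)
Marginal P(P) (row sums):
  P(P=0) = 5/32 + 11/32 = 1/2
  P(P=1) = 5/32 + 11/32 = 1/2
Marginal P(Q) (column sums):
  P(Q=0) = 5/32 + 5/32 = 5/16
  P(Q=1) = 11/32 + 11/32 = 11/16

P and Q are independent iff P(P=i,Q=j) = P(P=i)·P(Q=j) for every cell.
  P(P=0)·P(Q=0) = 1/2 × 5/16 = 5/32 = P(P=0,Q=0) ✓
  P(P=0)·P(Q=1) = 1/2 × 11/16 = 11/32 = P(P=0,Q=1) ✓
  P(P=1)·P(Q=0) = 1/2 × 5/16 = 5/32 = P(P=1,Q=0) ✓
  P(P=1)·P(Q=1) = 1/2 × 11/16 = 11/32 = P(P=1,Q=1) ✓

Yes, P and Q are independent: every cell factors, so I(P;Q) = 0 bits.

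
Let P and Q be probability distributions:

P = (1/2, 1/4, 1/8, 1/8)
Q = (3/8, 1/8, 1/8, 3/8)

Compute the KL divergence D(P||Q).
D(P||Q) = Σ P(i) log₂(P(i)/Q(i))
  i=0: (1/2) × log₂((1/2)/(3/8)) = (1/2) × log₂(4/3) = 0.2075
  i=1: (1/4) × log₂((1/4)/(1/8)) = (1/4) × log₂(2) = 0.2500
  i=2: (1/8) × log₂((1/8)/(1/8)) = (1/8) × log₂(1) = 0.0000
  i=3: (1/8) × log₂((1/8)/(3/8)) = (1/8) × log₂(1/3) = -0.1981
D(P||Q) = 0.2075 + 0.2500 + 0.0000 - 0.1981
  = 0.2594 bits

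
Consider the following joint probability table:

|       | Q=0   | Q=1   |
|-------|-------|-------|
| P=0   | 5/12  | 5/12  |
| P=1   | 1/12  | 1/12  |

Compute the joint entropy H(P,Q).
H(P,Q) = -Σ P(P,Q) log₂ P(P,Q), summed over the non-zero cells:
H(P,Q) = -[(5/12)·log₂(5/12) + (5/12)·log₂(5/12) + (1/12)·log₂(1/12) + (1/12)·log₂(1/12)]
  = 0.5263 + 0.5263 + 0.2987 + 0.2987
  = 1.6500 bits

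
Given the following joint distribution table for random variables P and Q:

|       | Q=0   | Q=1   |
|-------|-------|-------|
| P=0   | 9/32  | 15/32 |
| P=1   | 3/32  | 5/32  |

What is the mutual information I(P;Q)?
Marginal P(P) (row sums):
  P(P=0) = 9/32 + 15/32 = 3/4
  P(P=1) = 3/32 + 5/32 = 1/4
Marginal P(Q) (column sums):
  P(Q=0) = 9/32 + 3/32 = 3/8
  P(Q=1) = 15/32 + 5/32 = 5/8

H(P) = -[(3/4)·log₂(3/4) + (1/4)·log₂(1/4)]
  = 0.3113 + 0.5000
  = 0.8113 bits
H(Q) = -[(3/8)·log₂(3/8) + (5/8)·log₂(5/8)]
  = 0.5306 + 0.4238
  = 0.9544 bits
H(P,Q) = -[(9/32)·log₂(9/32) + (15/32)·log₂(15/32) + (3/32)·log₂(3/32) + (5/32)·log₂(5/32)]
  = 0.5147 + 0.5124 + 0.3202 + 0.4184
  = 1.7657 bits

I(P;Q) = H(P) + H(Q) - H(P,Q)
  = 0.8113 + 0.9544 - 1.7657
  = 0.0000 bits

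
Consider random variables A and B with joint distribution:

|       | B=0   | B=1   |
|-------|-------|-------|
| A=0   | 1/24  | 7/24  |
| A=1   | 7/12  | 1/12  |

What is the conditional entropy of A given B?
Marginal P(B) (column sums):
  P(B=0) = 1/24 + 7/12 = 5/8
  P(B=1) = 7/24 + 1/12 = 3/8

H(A|B) = -Σ P(A,B)·log₂ P(A|B), where P(A|B) = P(A,B) / P(B)
  (A=0,B=0): P(A|B) = (1/24)/(5/8) = 1/15;  -(1/24)·log₂(1/15) = 0.1628
  (A=0,B=1): P(A|B) = (7/24)/(3/8) = 7/9;  -(7/24)·log₂(7/9) = 0.1057
  (A=1,B=0): P(A|B) = (7/12)/(5/8) = 14/15;  -(7/12)·log₂(14/15) = 0.0581
  (A=1,B=1): P(A|B) = (1/12)/(3/8) = 2/9;  -(1/12)·log₂(2/9) = 0.1808
H(A|B) = 0.1628 + 0.1057 + 0.0581 + 0.1808
  = 0.5074 bits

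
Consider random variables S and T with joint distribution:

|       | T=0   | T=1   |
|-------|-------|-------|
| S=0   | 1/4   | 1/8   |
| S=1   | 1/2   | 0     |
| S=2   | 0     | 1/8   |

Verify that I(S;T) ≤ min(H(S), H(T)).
Marginal P(S) (row sums):
  P(S=0) = 1/4 + 1/8 = 3/8
  P(S=1) = 1/2 + 0 = 1/2
  P(S=2) = 0 + 1/8 = 1/8
Marginal P(T) (column sums):
  P(T=0) = 1/4 + 1/2 + 0 = 3/4
  P(T=1) = 1/8 + 0 + 1/8 = 1/4

H(S) = -[(3/8)·log₂(3/8) + (1/2)·log₂(1/2) + (1/8)·log₂(1/8)]
  = 0.5306 + 0.5000 + 0.3750
  = 1.4056 bits
H(T) = -[(3/4)·log₂(3/4) + (1/4)·log₂(1/4)]
  = 0.3113 + 0.5000
  = 0.8113 bits
H(S,T) = -[(1/4)·log₂(1/4) + (1/8)·log₂(1/8) + (1/2)·log₂(1/2) + (1/8)·log₂(1/8)]
  = 0.5000 + 0.3750 + 0.5000 + 0.3750
  = 1.7500 bits

I(S;T) = H(S) + H(T) - H(S,T)
  = 1.4056 + 0.8113 - 1.7500
  = 0.4669 bits

min(H(S), H(T)) = min(1.4056, 0.8113) = 0.8113 bits
Since 0.4669 ≤ 0.8113, the bound is satisfied ✓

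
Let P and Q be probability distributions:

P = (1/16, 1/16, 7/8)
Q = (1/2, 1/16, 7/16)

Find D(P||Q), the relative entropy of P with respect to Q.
D(P||Q) = Σ P(i) log₂(P(i)/Q(i))
  i=0: (1/16) × log₂((1/16)/(1/2)) = (1/16) × log₂(1/8) = -0.1875
  i=1: (1/16) × log₂((1/16)/(1/16)) = (1/16) × log₂(1) = 0.0000
  i=2: (7/8) × log₂((7/8)/(7/16)) = (7/8) × log₂(2) = 0.8750
D(P||Q) = -0.1875 + 0.0000 + 0.8750
  = 0.6875 bits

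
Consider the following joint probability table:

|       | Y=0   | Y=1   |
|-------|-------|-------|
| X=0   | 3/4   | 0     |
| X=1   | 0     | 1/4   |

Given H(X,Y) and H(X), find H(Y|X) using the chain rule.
From the chain rule: H(X,Y) = H(X) + H(Y|X)
Therefore: H(Y|X) = H(X,Y) - H(X)

H(X,Y) = -[(3/4)·log₂(3/4) + (1/4)·log₂(1/4)]
  = 0.3113 + 0.5000
  = 0.8113 bits
Marginal P(X) (row sums):
  P(X=0) = 3/4 + 0 = 3/4
  P(X=1) = 0 + 1/4 = 1/4
H(X) = -[(3/4)·log₂(3/4) + (1/4)·log₂(1/4)]
  = 0.3113 + 0.5000
  = 0.8113 bits

H(Y|X) = 0.8113 - 0.8113 = 0.0000 bits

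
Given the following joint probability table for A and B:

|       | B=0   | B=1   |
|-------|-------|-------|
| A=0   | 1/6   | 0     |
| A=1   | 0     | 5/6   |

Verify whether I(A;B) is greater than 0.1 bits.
Marginal P(A) (row sums):
  P(A=0) = 1/6 + 0 = 1/6
  P(A=1) = 0 + 5/6 = 5/6
Marginal P(B) (column sums):
  P(B=0) = 1/6 + 0 = 1/6
  P(B=1) = 0 + 5/6 = 5/6

H(A) = -[(1/6)·log₂(1/6) + (5/6)·log₂(5/6)]
  = 0.4308 + 0.2192
  = 0.6500 bits
H(B) = -[(1/6)·log₂(1/6) + (5/6)·log₂(5/6)]
  = 0.4308 + 0.2192
  = 0.6500 bits
H(A,B) = -[(1/6)·log₂(1/6) + (5/6)·log₂(5/6)]
  = 0.4308 + 0.2192
  = 0.6500 bits

I(A;B) = H(A) + H(B) - H(A,B)
  = 0.6500 + 0.6500 - 0.6500
  = 0.6500 bits

Yes. I(A;B) = 0.6500 bits, which is > 0.1 bits.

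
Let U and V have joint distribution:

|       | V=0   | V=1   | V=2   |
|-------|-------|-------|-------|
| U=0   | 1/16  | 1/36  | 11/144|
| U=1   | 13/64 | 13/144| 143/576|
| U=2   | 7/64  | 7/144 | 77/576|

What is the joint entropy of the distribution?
H(U,V) = -Σ P(U,V) log₂ P(U,V), summed over the non-zero cells:
H(U,V) = -[(1/16)·log₂(1/16) + (1/36)·log₂(1/36) + (11/144)·log₂(11/144) + (13/64)·log₂(13/64) + (13/144)·log₂(13/144) + (143/576)·log₂(143/576) + (7/64)·log₂(7/64) + (7/144)·log₂(7/144) + (77/576)·log₂(77/576)]
  = 0.2500 + 0.1436 + 0.2834 + 0.4671 + 0.3132 + 0.4990 + 0.3492 + 0.2121 + 0.3881
  = 2.9057 bits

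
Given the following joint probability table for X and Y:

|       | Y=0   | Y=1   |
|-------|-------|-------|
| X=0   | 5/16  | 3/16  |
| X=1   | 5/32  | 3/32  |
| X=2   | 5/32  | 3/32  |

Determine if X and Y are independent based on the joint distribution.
Marginal P(X) (row sums):
  P(X=0) = 5/16 + 3/16 = 1/2
  P(X=1) = 5/32 + 3/32 = 1/4
  P(X=2) = 5/32 + 3/32 = 1/4
Marginal P(Y) (column sums):
  P(Y=0) = 5/16 + 5/32 + 5/32 = 5/8
  P(Y=1) = 3/16 + 3/32 + 3/32 = 3/8

X and Y are independent iff P(X=i,Y=j) = P(X=i)·P(Y=j) for every cell.
  P(X=0)·P(Y=0) = 1/2 × 5/8 = 5/16 = P(X=0,Y=0) ✓
  P(X=0)·P(Y=1) = 1/2 × 3/8 = 3/16 = P(X=0,Y=1) ✓
  P(X=1)·P(Y=0) = 1/4 × 5/8 = 5/32 = P(X=1,Y=0) ✓
  P(X=1)·P(Y=1) = 1/4 × 3/8 = 3/32 = P(X=1,Y=1) ✓
  P(X=2)·P(Y=0) = 1/4 × 5/8 = 5/32 = P(X=2,Y=0) ✓
  P(X=2)·P(Y=1) = 1/4 × 3/8 = 3/32 = P(X=2,Y=1) ✓

Yes, X and Y are independent: every cell factors, so I(X;Y) = 0 bits.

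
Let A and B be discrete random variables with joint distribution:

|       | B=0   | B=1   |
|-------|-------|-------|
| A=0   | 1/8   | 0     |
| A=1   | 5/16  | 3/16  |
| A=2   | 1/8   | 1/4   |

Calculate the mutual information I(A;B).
Marginal P(A) (row sums):
  P(A=0) = 1/8 + 0 = 1/8
  P(A=1) = 5/16 + 3/16 = 1/2
  P(A=2) = 1/8 + 1/4 = 3/8
Marginal P(B) (column sums):
  P(B=0) = 1/8 + 5/16 + 1/8 = 9/16
  P(B=1) = 0 + 3/16 + 1/4 = 7/16

H(A) = -[(1/8)·log₂(1/8) + (1/2)·log₂(1/2) + (3/8)·log₂(3/8)]
  = 0.3750 + 0.5000 + 0.5306
  = 1.4056 bits
H(B) = -[(9/16)·log₂(9/16) + (7/16)·log₂(7/16)]
  = 0.4669 + 0.5218
  = 0.9887 bits
H(A,B) = -[(1/8)·log₂(1/8) + (5/16)·log₂(5/16) + (3/16)·log₂(3/16) + (1/8)·log₂(1/8) + (1/4)·log₂(1/4)]
  = 0.3750 + 0.5244 + 0.4528 + 0.3750 + 0.5000
  = 2.2272 bits

I(A;B) = H(A) + H(B) - H(A,B)
  = 1.4056 + 0.9887 - 2.2272
  = 0.1671 bits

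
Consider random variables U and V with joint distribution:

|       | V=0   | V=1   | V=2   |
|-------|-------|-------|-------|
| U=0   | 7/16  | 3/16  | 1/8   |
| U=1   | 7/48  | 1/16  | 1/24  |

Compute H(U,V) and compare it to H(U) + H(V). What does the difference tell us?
Marginal P(U) (row sums):
  P(U=0) = 7/16 + 3/16 + 1/8 = 3/4
  P(U=1) = 7/48 + 1/16 + 1/24 = 1/4
Marginal P(V) (column sums):
  P(V=0) = 7/16 + 7/48 = 7/12
  P(V=1) = 3/16 + 1/16 = 1/4
  P(V=2) = 1/8 + 1/24 = 1/6

H(U,V) = -[(7/16)·log₂(7/16) + (3/16)·log₂(3/16) + (1/8)·log₂(1/8) + (7/48)·log₂(7/48) + (1/16)·log₂(1/16) + (1/24)·log₂(1/24)]
  = 0.5218 + 0.4528 + 0.3750 + 0.4051 + 0.2500 + 0.1910
  = 2.1957 bits
H(U) = -[(3/4)·log₂(3/4) + (1/4)·log₂(1/4)]
  = 0.3113 + 0.5000
  = 0.8113 bits
H(V) = -[(7/12)·log₂(7/12) + (1/4)·log₂(1/4) + (1/6)·log₂(1/6)]
  = 0.4536 + 0.5000 + 0.4308
  = 1.3844 bits

H(U) + H(V) = 0.8113 + 1.3844 = 2.1957 bits
Difference: H(U) + H(V) - H(U,V) = 2.1957 - 2.1957 = 0.0000 bits = I(U;V)

The difference is the mutual information; it is 0 here, so U and V are independent (the joint entropy equals the sum of the marginal entropies).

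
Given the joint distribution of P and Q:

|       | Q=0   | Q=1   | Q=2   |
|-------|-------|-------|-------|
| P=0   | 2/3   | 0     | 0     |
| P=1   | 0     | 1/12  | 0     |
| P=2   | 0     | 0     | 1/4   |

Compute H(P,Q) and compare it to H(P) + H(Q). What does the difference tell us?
Marginal P(P) (row sums):
  P(P=0) = 2/3 + 0 + 0 = 2/3
  P(P=1) = 0 + 1/12 + 0 = 1/12
  P(P=2) = 0 + 0 + 1/4 = 1/4
Marginal P(Q) (column sums):
  P(Q=0) = 2/3 + 0 + 0 = 2/3
  P(Q=1) = 0 + 1/12 + 0 = 1/12
  P(Q=2) = 0 + 0 + 1/4 = 1/4

H(P,Q) = -[(2/3)·log₂(2/3) + (1/12)·log₂(1/12) + (1/4)·log₂(1/4)]
  = 0.3900 + 0.2987 + 0.5000
  = 1.1887 bits
H(P) = -[(2/3)·log₂(2/3) + (1/12)·log₂(1/12) + (1/4)·log₂(1/4)]
  = 0.3900 + 0.2987 + 0.5000
  = 1.1887 bits
H(Q) = -[(2/3)·log₂(2/3) + (1/12)·log₂(1/12) + (1/4)·log₂(1/4)]
  = 0.3900 + 0.2987 + 0.5000
  = 1.1887 bits

H(P) + H(Q) = 1.1887 + 1.1887 = 2.3774 bits
Difference: H(P) + H(Q) - H(P,Q) = 2.3774 - 1.1887 = 1.1887 bits = I(P;Q)

The difference is the mutual information; it is positive here, so P and Q are dependent (knowing one reduces uncertainty about the other by 1.1887 bits).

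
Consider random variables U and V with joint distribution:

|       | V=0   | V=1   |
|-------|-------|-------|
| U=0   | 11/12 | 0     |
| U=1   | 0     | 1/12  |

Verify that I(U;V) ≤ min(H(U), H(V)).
Marginal P(U) (row sums):
  P(U=0) = 11/12 + 0 = 11/12
  P(U=1) = 0 + 1/12 = 1/12
Marginal P(V) (column sums):
  P(V=0) = 11/12 + 0 = 11/12
  P(V=1) = 0 + 1/12 = 1/12

H(U) = -[(11/12)·log₂(11/12) + (1/12)·log₂(1/12)]
  = 0.1151 + 0.2987
  = 0.4138 bits
H(V) = -[(11/12)·log₂(11/12) + (1/12)·log₂(1/12)]
  = 0.1151 + 0.2987
  = 0.4138 bits
H(U,V) = -[(11/12)·log₂(11/12) + (1/12)·log₂(1/12)]
  = 0.1151 + 0.2987
  = 0.4138 bits

I(U;V) = H(U) + H(V) - H(U,V)
  = 0.4138 + 0.4138 - 0.4138
  = 0.4138 bits

min(H(U), H(V)) = min(0.4138, 0.4138) = 0.4138 bits
Since 0.4138 ≤ 0.4138, the bound is satisfied ✓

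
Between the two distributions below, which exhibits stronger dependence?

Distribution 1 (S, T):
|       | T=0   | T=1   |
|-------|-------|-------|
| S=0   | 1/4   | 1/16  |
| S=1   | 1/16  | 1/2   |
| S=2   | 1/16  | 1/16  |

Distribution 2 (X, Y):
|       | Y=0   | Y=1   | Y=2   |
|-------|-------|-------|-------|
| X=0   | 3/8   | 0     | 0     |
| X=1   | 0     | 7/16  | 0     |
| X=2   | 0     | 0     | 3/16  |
Distribution 1 (S, T):
Marginal P(S) (row sums):
  P(S=0) = 1/4 + 1/16 = 5/16
  P(S=1) = 1/16 + 1/2 = 9/16
  P(S=2) = 1/16 + 1/16 = 1/8
Marginal P(T) (column sums):
  P(T=0) = 1/4 + 1/16 + 1/16 = 3/8
  P(T=1) = 1/16 + 1/2 + 1/16 = 5/8

H(S) = -[(5/16)·log₂(5/16) + (9/16)·log₂(9/16) + (1/8)·log₂(1/8)]
  = 0.5244 + 0.4669 + 0.3750
  = 1.3663 bits
H(T) = -[(3/8)·log₂(3/8) + (5/8)·log₂(5/8)]
  = 0.5306 + 0.4238
  = 0.9544 bits
H(S,T) = -[(1/4)·log₂(1/4) + (1/16)·log₂(1/16) + (1/16)·log₂(1/16) + (1/2)·log₂(1/2) + (1/16)·log₂(1/16) + (1/16)·log₂(1/16)]
  = 0.5000 + 0.2500 + 0.2500 + 0.5000 + 0.2500 + 0.2500
  = 2.0000 bits

I(S;T) = H(S) + H(T) - H(S,T)
  = 1.3663 + 0.9544 - 2.0000
  = 0.3207 bits

Distribution 2 (X, Y):
Marginal P(X) (row sums):
  P(X=0) = 3/8 + 0 + 0 = 3/8
  P(X=1) = 0 + 7/16 + 0 = 7/16
  P(X=2) = 0 + 0 + 3/16 = 3/16
Marginal P(Y) (column sums):
  P(Y=0) = 3/8 + 0 + 0 = 3/8
  P(Y=1) = 0 + 7/16 + 0 = 7/16
  P(Y=2) = 0 + 0 + 3/16 = 3/16

H(X) = -[(3/8)·log₂(3/8) + (7/16)·log₂(7/16) + (3/16)·log₂(3/16)]
  = 0.5306 + 0.5218 + 0.4528
  = 1.5052 bits
H(Y) = -[(3/8)·log₂(3/8) + (7/16)·log₂(7/16) + (3/16)·log₂(3/16)]
  = 0.5306 + 0.5218 + 0.4528
  = 1.5052 bits
H(X,Y) = -[(3/8)·log₂(3/8) + (7/16)·log₂(7/16) + (3/16)·log₂(3/16)]
  = 0.5306 + 0.5218 + 0.4528
  = 1.5052 bits

I(X;Y) = H(X) + H(Y) - H(X,Y)
  = 1.5052 + 1.5052 - 1.5052
  = 1.5052 bits

I(X;Y) = 1.5052 bits > I(S;T) = 0.3207 bits, so (X, Y) has the higher mutual information (stronger dependence).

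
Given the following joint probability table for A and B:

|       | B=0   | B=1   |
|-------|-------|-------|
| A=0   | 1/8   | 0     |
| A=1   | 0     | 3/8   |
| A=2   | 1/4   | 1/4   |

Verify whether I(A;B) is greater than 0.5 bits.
Marginal P(A) (row sums):
  P(A=0) = 1/8 + 0 = 1/8
  P(A=1) = 0 + 3/8 = 3/8
  P(A=2) = 1/4 + 1/4 = 1/2
Marginal P(B) (column sums):
  P(B=0) = 1/8 + 0 + 1/4 = 3/8
  P(B=1) = 0 + 3/8 + 1/4 = 5/8

H(A) = -[(1/8)·log₂(1/8) + (3/8)·log₂(3/8) + (1/2)·log₂(1/2)]
  = 0.3750 + 0.5306 + 0.5000
  = 1.4056 bits
H(B) = -[(3/8)·log₂(3/8) + (5/8)·log₂(5/8)]
  = 0.5306 + 0.4238
  = 0.9544 bits
H(A,B) = -[(1/8)·log₂(1/8) + (3/8)·log₂(3/8) + (1/4)·log₂(1/4) + (1/4)·log₂(1/4)]
  = 0.3750 + 0.5306 + 0.5000 + 0.5000
  = 1.9056 bits

I(A;B) = H(A) + H(B) - H(A,B)
  = 1.4056 + 0.9544 - 1.9056
  = 0.4544 bits

No. I(A;B) = 0.4544 bits, which is ≤ 0.5 bits.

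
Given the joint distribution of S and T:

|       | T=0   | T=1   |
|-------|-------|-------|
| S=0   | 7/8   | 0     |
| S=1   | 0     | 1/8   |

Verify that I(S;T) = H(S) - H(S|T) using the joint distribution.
Left side, from I(S;T) = H(S) + H(T) - H(S,T):
Marginal P(S) (row sums):
  P(S=0) = 7/8 + 0 = 7/8
  P(S=1) = 0 + 1/8 = 1/8
Marginal P(T) (column sums):
  P(T=0) = 7/8 + 0 = 7/8
  P(T=1) = 0 + 1/8 = 1/8

H(S) = -[(7/8)·log₂(7/8) + (1/8)·log₂(1/8)]
  = 0.1686 + 0.3750
  = 0.5436 bits
H(T) = -[(7/8)·log₂(7/8) + (1/8)·log₂(1/8)]
  = 0.1686 + 0.3750
  = 0.5436 bits
H(S,T) = -[(7/8)·log₂(7/8) + (1/8)·log₂(1/8)]
  = 0.1686 + 0.3750
  = 0.5436 bits

I(S;T) = H(S) + H(T) - H(S,T)
  = 0.5436 + 0.5436 - 0.5436
  = 0.5436 bits

Right side, with H(S|T) computed directly from the conditional probabilities:
H(S|T) = -Σ P(S,T)·log₂ P(S|T), where P(S|T) = P(S,T) / P(T)
  (cells with P(S,T) = 0 contribute 0)
  (S=0,T=0): P(S|T) = (7/8)/(7/8) = 1;  -(7/8)·log₂(1) = 0.0000
  (S=1,T=1): P(S|T) = (1/8)/(1/8) = 1;  -(1/8)·log₂(1) = 0.0000
H(S|T) = 0.0000 + 0.0000
  = 0.0000 bits
H(S) - H(S|T) = 0.5436 - 0.0000 = 0.5436 bits

Both sides equal 0.5436 bits, so I(S;T) = H(S) - H(S|T) ✓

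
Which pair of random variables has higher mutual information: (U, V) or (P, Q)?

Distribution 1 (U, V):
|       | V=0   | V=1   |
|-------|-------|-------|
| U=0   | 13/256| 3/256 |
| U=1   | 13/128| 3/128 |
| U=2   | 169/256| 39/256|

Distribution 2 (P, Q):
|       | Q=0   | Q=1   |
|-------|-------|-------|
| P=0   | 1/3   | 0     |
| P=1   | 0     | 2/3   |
Distribution 1 (U, V):
Marginal P(U) (row sums):
  P(U=0) = 13/256 + 3/256 = 1/16
  P(U=1) = 13/128 + 3/128 = 1/8
  P(U=2) = 169/256 + 39/256 = 13/16
Marginal P(V) (column sums):
  P(V=0) = 13/256 + 13/128 + 169/256 = 13/16
  P(V=1) = 3/256 + 3/128 + 39/256 = 3/16

H(U) = -[(1/16)·log₂(1/16) + (1/8)·log₂(1/8) + (13/16)·log₂(13/16)]
  = 0.2500 + 0.3750 + 0.2434
  = 0.8684 bits
H(V) = -[(13/16)·log₂(13/16) + (3/16)·log₂(3/16)]
  = 0.2434 + 0.4528
  = 0.6962 bits
H(U,V) = -[(13/256)·log₂(13/256) + (3/256)·log₂(3/256) + (13/128)·log₂(13/128) + (3/128)·log₂(3/128) + (169/256)·log₂(169/256) + (39/256)·log₂(39/256)]
  = 0.2183 + 0.0752 + 0.3351 + 0.1269 + 0.3955 + 0.4136
  = 1.5646 bits

I(U;V) = H(U) + H(V) - H(U,V)
  = 0.8684 + 0.6962 - 1.5646
  = 0.0000 bits

Distribution 2 (P, Q):
Marginal P(P) (row sums):
  P(P=0) = 1/3 + 0 = 1/3
  P(P=1) = 0 + 2/3 = 2/3
Marginal P(Q) (column sums):
  P(Q=0) = 1/3 + 0 = 1/3
  P(Q=1) = 0 + 2/3 = 2/3

H(P) = -[(1/3)·log₂(1/3) + (2/3)·log₂(2/3)]
  = 0.5283 + 0.3900
  = 0.9183 bits
H(Q) = -[(1/3)·log₂(1/3) + (2/3)·log₂(2/3)]
  = 0.5283 + 0.3900
  = 0.9183 bits
H(P,Q) = -[(1/3)·log₂(1/3) + (2/3)·log₂(2/3)]
  = 0.5283 + 0.3900
  = 0.9183 bits

I(P;Q) = H(P) + H(Q) - H(P,Q)
  = 0.9183 + 0.9183 - 0.9183
  = 0.9183 bits

I(P;Q) = 0.9183 bits > I(U;V) = 0.0000 bits, so (P, Q) has the higher mutual information (stronger dependence).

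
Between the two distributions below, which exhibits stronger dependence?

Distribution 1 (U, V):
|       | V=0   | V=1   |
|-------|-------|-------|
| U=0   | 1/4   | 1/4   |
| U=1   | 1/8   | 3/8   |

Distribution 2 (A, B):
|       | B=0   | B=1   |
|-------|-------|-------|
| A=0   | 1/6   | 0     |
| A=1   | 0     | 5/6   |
Distribution 1 (U, V):
Marginal P(U) (row sums):
  P(U=0) = 1/4 + 1/4 = 1/2
  P(U=1) = 1/8 + 3/8 = 1/2
Marginal P(V) (column sums):
  P(V=0) = 1/4 + 1/8 = 3/8
  P(V=1) = 1/4 + 3/8 = 5/8

H(U) = -[(1/2)·log₂(1/2) + (1/2)·log₂(1/2)]
  = 0.5000 + 0.5000
  = 1.0000 bits
H(V) = -[(3/8)·log₂(3/8) + (5/8)·log₂(5/8)]
  = 0.5306 + 0.4238
  = 0.9544 bits
H(U,V) = -[(1/4)·log₂(1/4) + (1/4)·log₂(1/4) + (1/8)·log₂(1/8) + (3/8)·log₂(3/8)]
  = 0.5000 + 0.5000 + 0.3750 + 0.5306
  = 1.9056 bits

I(U;V) = H(U) + H(V) - H(U,V)
  = 1.0000 + 0.9544 - 1.9056
  = 0.0488 bits

Distribution 2 (A, B):
Marginal P(A) (row sums):
  P(A=0) = 1/6 + 0 = 1/6
  P(A=1) = 0 + 5/6 = 5/6
Marginal P(B) (column sums):
  P(B=0) = 1/6 + 0 = 1/6
  P(B=1) = 0 + 5/6 = 5/6

H(A) = -[(1/6)·log₂(1/6) + (5/6)·log₂(5/6)]
  = 0.4308 + 0.2192
  = 0.6500 bits
H(B) = -[(1/6)·log₂(1/6) + (5/6)·log₂(5/6)]
  = 0.4308 + 0.2192
  = 0.6500 bits
H(A,B) = -[(1/6)·log₂(1/6) + (5/6)·log₂(5/6)]
  = 0.4308 + 0.2192
  = 0.6500 bits

I(A;B) = H(A) + H(B) - H(A,B)
  = 0.6500 + 0.6500 - 0.6500
  = 0.6500 bits

I(A;B) = 0.6500 bits > I(U;V) = 0.0488 bits, so (A, B) has the higher mutual information (stronger dependence).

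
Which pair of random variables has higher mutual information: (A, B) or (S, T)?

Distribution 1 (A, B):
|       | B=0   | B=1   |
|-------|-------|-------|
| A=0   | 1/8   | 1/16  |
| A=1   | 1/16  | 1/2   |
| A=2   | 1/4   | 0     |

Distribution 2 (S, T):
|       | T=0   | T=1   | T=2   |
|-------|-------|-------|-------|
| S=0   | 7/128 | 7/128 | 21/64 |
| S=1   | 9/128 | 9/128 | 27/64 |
Distribution 1 (A, B):
Marginal P(A) (row sums):
  P(A=0) = 1/8 + 1/16 = 3/16
  P(A=1) = 1/16 + 1/2 = 9/16
  P(A=2) = 1/4 + 0 = 1/4
Marginal P(B) (column sums):
  P(B=0) = 1/8 + 1/16 + 1/4 = 7/16
  P(B=1) = 1/16 + 1/2 + 0 = 9/16

H(A) = -[(3/16)·log₂(3/16) + (9/16)·log₂(9/16) + (1/4)·log₂(1/4)]
  = 0.4528 + 0.4669 + 0.5000
  = 1.4197 bits
H(B) = -[(7/16)·log₂(7/16) + (9/16)·log₂(9/16)]
  = 0.5218 + 0.4669
  = 0.9887 bits
H(A,B) = -[(1/8)·log₂(1/8) + (1/16)·log₂(1/16) + (1/16)·log₂(1/16) + (1/2)·log₂(1/2) + (1/4)·log₂(1/4)]
  = 0.3750 + 0.2500 + 0.2500 + 0.5000 + 0.5000
  = 1.8750 bits

I(A;B) = H(A) + H(B) - H(A,B)
  = 1.4197 + 0.9887 - 1.8750
  = 0.5334 bits

Distribution 2 (S, T):
Marginal P(S) (row sums):
  P(S=0) = 7/128 + 7/128 + 21/64 = 7/16
  P(S=1) = 9/128 + 9/128 + 27/64 = 9/16
Marginal P(T) (column sums):
  P(T=0) = 7/128 + 9/128 = 1/8
  P(T=1) = 7/128 + 9/128 = 1/8
  P(T=2) = 21/64 + 27/64 = 3/4

H(S) = -[(7/16)·log₂(7/16) + (9/16)·log₂(9/16)]
  = 0.5218 + 0.4669
  = 0.9887 bits
H(T) = -[(1/8)·log₂(1/8) + (1/8)·log₂(1/8) + (3/4)·log₂(3/4)]
  = 0.3750 + 0.3750 + 0.3113
  = 1.0613 bits
H(S,T) = -[(7/128)·log₂(7/128) + (7/128)·log₂(7/128) + (21/64)·log₂(21/64) + (9/128)·log₂(9/128) + (9/128)·log₂(9/128) + (27/64)·log₂(27/64)]
  = 0.2293 + 0.2293 + 0.5275 + 0.2693 + 0.2693 + 0.5253
  = 2.0500 bits

I(S;T) = H(S) + H(T) - H(S,T)
  = 0.9887 + 1.0613 - 2.0500
  = 0.0000 bits

I(A;B) = 0.5334 bits > I(S;T) = 0.0000 bits, so (A, B) has the higher mutual information (stronger dependence).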